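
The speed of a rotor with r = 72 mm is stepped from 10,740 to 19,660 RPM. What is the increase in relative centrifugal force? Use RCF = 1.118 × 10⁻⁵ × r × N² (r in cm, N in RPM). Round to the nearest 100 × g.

21800 x g

r = 72 mm = 7.2 cm
RCF₁ = 1.118 × 10⁻⁵ × 7.2 × (10740)² = 1.118 × 10⁻⁵ × 7.2 × 115,347,600 ≈ 9,285 × g
RCF₂ = 1.118 × 10⁻⁵ × 7.2 × (19660)² = 1.118 × 10⁻⁵ × 7.2 × 386,515,600 ≈ 31,113 × g
Increase = 31,113 − 9,285 = 21,828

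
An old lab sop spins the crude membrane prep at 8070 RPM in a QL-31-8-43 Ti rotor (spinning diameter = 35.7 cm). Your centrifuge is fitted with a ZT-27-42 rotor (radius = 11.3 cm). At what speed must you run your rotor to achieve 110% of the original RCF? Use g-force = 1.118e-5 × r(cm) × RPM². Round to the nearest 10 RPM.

Original rotor: r = 35.7 / 2 = 17.85 cm
RCF_original = 1.118 × 10⁻⁵ × 17.85 × (8070)² = 1.118 × 10⁻⁵ × 17.85 × 65,124,900 ≈ 12,996.5 × g
Target RCF = 1.1 × 12,996.5 ≈ 14,296.2 × g
14,296.2 = 1.118 × 10⁻⁵ × 11.3 × N²
N² = 14,296.2 / (12.6334 × 10⁻⁵) = 113,161,936
N ≈ √113,161,936 ≈ 10,637.8

≈ 10640 RPM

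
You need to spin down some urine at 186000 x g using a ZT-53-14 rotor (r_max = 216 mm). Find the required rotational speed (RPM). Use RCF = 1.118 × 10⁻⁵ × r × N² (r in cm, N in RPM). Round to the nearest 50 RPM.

r = 216 mm = 21.6 cm
186,000 = 1.118 × 10⁻⁵ × 21.6 × N²
N² = 186,000 / (24.1488 × 10⁻⁵) = 770,224,607
N ≈ √770,224,607 ≈ 27,752.9

27750 RPM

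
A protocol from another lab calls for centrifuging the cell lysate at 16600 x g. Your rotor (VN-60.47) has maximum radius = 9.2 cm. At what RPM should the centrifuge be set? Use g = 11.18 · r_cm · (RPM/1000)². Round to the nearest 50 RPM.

16,600 = 11.18 × 9.2 × (N/1000)²
(N/1000)² = 16,600 / 102.856 = 161.3907
N = 1000 × √161.3907 ≈ 12,704.0

≈ 12700 RPM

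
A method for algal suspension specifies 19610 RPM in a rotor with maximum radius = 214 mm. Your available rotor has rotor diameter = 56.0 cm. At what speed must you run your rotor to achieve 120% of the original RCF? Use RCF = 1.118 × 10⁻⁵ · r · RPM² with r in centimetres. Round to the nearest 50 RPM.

≈ 18800 RPM

Original rotor: r = 214 mm = 21.4 cm
RCF_original = 1.118 × 10⁻⁵ × 21.4 × (19610)² = 1.118 × 10⁻⁵ × 21.4 × 384,552,100 ≈ 92,004.9 × g
Target RCF = 1.2 × 92,004.9 ≈ 110,405.9 × g
Your rotor: r = 56.0 / 2 = 28 cm
110,405.9 = 1.118 × 10⁻⁵ × 28 × N²
N² = 110,405.9 / (31.304 × 10⁻⁵) = 352,689,433
N ≈ √352,689,433 ≈ 18,780.0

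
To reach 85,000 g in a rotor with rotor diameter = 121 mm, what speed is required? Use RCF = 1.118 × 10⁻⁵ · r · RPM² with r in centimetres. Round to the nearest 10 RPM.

r = 121 mm / 2 = 60.5 mm = 6.05 cm
85,000 = 1.118 × 10⁻⁵ × 6.05 × N²
N² = 85,000 / (6.7639 × 10⁻⁵) = 1,256,671,447
N ≈ √1,256,671,447 ≈ 35,449.6

N ≈ 35450 RPM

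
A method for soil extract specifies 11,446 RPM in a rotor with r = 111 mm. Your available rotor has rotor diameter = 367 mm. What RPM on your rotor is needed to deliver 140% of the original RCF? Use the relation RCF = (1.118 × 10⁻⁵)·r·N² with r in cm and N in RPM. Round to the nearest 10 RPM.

≈ 10530 RPM

Original rotor: r = 111 mm = 11.1 cm
RCF_original = 1.118 × 10⁻⁵ × 11.1 × (11446)² = 1.118 × 10⁻⁵ × 11.1 × 131,010,916 ≈ 16,258.2 × g
Target RCF = 1.4 × 16,258.2 ≈ 22,761.5 × g
Your rotor: r = 367 mm / 2 = 183.5 mm = 18.35 cm
22,761.5 = 1.118 × 10⁻⁵ × 18.35 × N²
N² = 22,761.5 / (20.5153 × 10⁻⁵) = 110,948,902
N ≈ √110,948,902 ≈ 10,533.2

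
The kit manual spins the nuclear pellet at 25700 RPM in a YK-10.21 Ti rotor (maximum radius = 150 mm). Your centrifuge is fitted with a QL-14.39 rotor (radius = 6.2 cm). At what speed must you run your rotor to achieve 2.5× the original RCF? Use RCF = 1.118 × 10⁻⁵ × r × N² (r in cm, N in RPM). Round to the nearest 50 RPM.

Original rotor: r = 150 mm = 15.0 cm
RCF = 1.118 × 10⁻⁵ × r × N²
RCF_original = 1.118 × 10⁻⁵ × 15 × (25700)² = 1.118 × 10⁻⁵ × 15 × 660,490,000 ≈ 110,764.2 × g
Target RCF = 2.5 × 110,764.2 ≈ 276,910.5 × g
276,910.5 = 1.118 × 10⁻⁵ × 6.2 × N²
N² = 276,910.5 / (6.9316 × 10⁻⁵) = 3,994,900,167
N ≈ √3,994,900,167 ≈ 63,205.2

≈ 63200 RPM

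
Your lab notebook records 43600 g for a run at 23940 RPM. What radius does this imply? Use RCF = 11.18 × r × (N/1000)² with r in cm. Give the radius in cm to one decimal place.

43600 = 11.18 × r × (23.94)²
r = 43600 / (11.18 × 573.1236) = 43600 / 6407.522 ≈ 6.805 cm

≈ 6.8 cm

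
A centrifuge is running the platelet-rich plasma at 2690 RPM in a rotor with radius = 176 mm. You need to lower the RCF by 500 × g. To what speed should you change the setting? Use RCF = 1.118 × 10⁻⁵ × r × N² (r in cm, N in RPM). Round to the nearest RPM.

≈ 2167 RPM

r = 176 mm = 17.6 cm
Current RCF = 1.118 × 10⁻⁵ × 17.6 × (2690)² = 1.118 × 10⁻⁵ × 17.6 × 7,236,100 ≈ 1,423.8 × g
Target RCF = 1,423.8 − 500 = 923.8 × g
N² = 923.8 / (19.6768 × 10⁻⁵) = 4,694,869
N ≈ √4,694,869 ≈ 2,166.8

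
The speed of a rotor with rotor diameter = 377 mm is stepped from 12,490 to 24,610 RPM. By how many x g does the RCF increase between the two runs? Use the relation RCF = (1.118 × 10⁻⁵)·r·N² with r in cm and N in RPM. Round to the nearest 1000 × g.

r = 377 mm / 2 = 188.5 mm = 18.85 cm
RCF₁ = 1.118 × 10⁻⁵ × 18.85 × (12490)² = 1.118 × 10⁻⁵ × 18.85 × 156,000,100 ≈ 32,875.9 × g
RCF₂ = 1.118 × 10⁻⁵ × 18.85 × (24610)² = 1.118 × 10⁻⁵ × 18.85 × 605,652,100 ≈ 127,636.9 × g
Increase = 127,636.9 − 32,875.9 = 94,761

95000 x g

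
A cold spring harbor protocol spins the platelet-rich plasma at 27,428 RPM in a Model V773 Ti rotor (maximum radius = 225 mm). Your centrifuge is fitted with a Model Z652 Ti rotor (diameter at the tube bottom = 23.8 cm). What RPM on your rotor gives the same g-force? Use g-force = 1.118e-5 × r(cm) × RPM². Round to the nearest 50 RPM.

Original rotor: r = 225 mm = 22.5 cm
RCF_original = 1.118 × 10⁻⁵ × 22.5 × (27428)² = 1.118 × 10⁻⁵ × 22.5 × 752,295,184 ≈ 189,239.9 × g
Your rotor: r = 23.8 / 2 = 11.9 cm
189,239.9 = 1.118 × 10⁻⁵ × 11.9 × N²
N² = 189,239.9 / (13.3042 × 10⁻⁵) = 1,422,407,210
N ≈ √1,422,407,210 ≈ 37,714.8

37700 RPM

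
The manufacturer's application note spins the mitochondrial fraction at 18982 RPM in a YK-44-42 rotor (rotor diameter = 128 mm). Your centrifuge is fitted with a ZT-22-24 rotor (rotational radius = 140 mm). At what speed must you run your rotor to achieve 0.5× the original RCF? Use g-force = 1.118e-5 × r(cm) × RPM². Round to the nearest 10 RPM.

9080 RPM

Original rotor: r = 128 mm / 2 = 64 mm = 6.4 cm
RCF_original = 1.118 × 10⁻⁵ × 6.4 × (18982)² = 1.118 × 10⁻⁵ × 6.4 × 360,316,324 ≈ 25,781.4 × g
Target RCF = 0.5 × 25,781.4 ≈ 12,890.7 × g
Your rotor: r = 140 mm = 14.0 cm
12,890.7 = 1.118 × 10⁻⁵ × 14 × N²
N² = 12,890.7 / (15.652 × 10⁻⁵) = 82,358,165
N ≈ √82,358,165 ≈ 9,075.1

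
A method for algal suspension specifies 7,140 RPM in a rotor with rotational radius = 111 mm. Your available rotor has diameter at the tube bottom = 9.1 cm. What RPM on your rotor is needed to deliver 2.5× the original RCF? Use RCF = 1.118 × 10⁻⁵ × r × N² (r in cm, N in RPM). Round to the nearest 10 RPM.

Original rotor: r = 111 mm = 11.1 cm
RCF_original = 1.118 × 10⁻⁵ × 11.1 × (7140)² = 1.118 × 10⁻⁵ × 11.1 × 50,979,600 ≈ 6,326.5 × g
Target RCF = 2.5 × 6,326.5 ≈ 15,816.2 × g
Your rotor: r = 9.1 / 2 = 4.55 cm
15,816.2 = 1.118 × 10⁻⁵ × 4.55 × N²
N² = 15,816.2 / (5.0869 × 10⁻⁵) = 310,920,207
N ≈ √310,920,207 ≈ 17,632.9

≈ 17630 RPM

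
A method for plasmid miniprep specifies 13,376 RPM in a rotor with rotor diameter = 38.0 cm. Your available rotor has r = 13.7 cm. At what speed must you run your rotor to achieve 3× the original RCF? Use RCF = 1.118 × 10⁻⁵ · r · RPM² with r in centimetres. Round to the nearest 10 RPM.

27280 RPM

Original rotor: r = 38.0 / 2 = 19 cm
RCF_original = 1.118 × 10⁻⁵ × 19 × (13376)² = 1.118 × 10⁻⁵ × 19 × 178,917,376 ≈ 38,005.6 × g
Target RCF = 3 × 38,005.6 ≈ 114,016.8 × g
114,016.8 = 1.118 × 10⁻⁵ × 13.7 × N²
N² = 114,016.8 / (15.3166 × 10⁻⁵) = 744,400,193
N ≈ √744,400,193 ≈ 27,283.7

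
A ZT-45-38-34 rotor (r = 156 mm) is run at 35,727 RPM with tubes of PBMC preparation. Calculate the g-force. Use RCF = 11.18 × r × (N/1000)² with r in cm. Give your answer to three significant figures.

r = 156 mm = 15.6 cm
RCF = 11.18 × 15.6 × (35.727)² = 11.18 × 15.6 × 1,276.418529 ≈ 222,617.6 × g

RCF ≈ 223000 ×g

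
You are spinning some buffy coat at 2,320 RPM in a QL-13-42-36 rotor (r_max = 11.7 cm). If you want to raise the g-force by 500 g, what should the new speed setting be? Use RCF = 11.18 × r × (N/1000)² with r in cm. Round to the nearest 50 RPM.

N₂ ≈ 3050 RPM

Current RCF = 11.18 × 11.7 × (2.32)² = 11.18 × 11.7 × 5.3824 ≈ 704.1 × g
Target RCF = 704.1 + 500 = 1,204.1 × g
(N/1000)² = 1,204.1 / 130.806 = 9.205235
N = 1000 × √9.205235 ≈ 3,034.0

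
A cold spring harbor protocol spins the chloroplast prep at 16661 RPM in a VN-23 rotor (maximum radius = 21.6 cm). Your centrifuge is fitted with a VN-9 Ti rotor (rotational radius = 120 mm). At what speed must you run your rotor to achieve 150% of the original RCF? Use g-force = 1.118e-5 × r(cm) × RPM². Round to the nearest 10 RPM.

RCF_original = 1.118 × 10⁻⁵ × 21.6 × (16661)² = 1.118 × 10⁻⁵ × 21.6 × 277,588,921 ≈ 67,034.4 × g
Target RCF = 1.5 × 67,034.4 ≈ 100,551.6 × g
Your rotor: r = 120 mm = 12.0 cm
100,551.6 = 1.118 × 10⁻⁵ × 12 × N²
N² = 100,551.6 / (13.416 × 10⁻⁵) = 749,490,161
N ≈ √749,490,161 ≈ 27,376.8

≈ 27380 RPM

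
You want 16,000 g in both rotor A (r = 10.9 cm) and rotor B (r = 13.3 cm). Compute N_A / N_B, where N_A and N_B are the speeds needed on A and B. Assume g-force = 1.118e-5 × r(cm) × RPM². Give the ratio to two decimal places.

1.10

At fixed RCF, N ∝ 1/√r, so N_A/N_B = √(r_B/r_A) = √(13.3/10.9) = √1.220183 = 1.1046.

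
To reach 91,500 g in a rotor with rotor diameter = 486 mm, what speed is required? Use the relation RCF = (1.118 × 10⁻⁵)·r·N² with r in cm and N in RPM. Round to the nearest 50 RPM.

r = 486 mm / 2 = 243 mm = 24.3 cm
91,500 = 1.118 × 10⁻⁵ × 24.3 × N²
N² = 91,500 / (27.1674 × 10⁻⁵) = 336,800,724
N ≈ √336,800,724 ≈ 18,352.1

N ≈ 18350 RPM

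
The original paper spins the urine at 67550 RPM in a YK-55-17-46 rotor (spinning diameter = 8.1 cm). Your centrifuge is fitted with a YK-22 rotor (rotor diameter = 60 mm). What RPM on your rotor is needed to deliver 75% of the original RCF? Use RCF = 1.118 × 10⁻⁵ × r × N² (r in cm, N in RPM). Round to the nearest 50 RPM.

Original rotor: r = 8.1 / 2 = 4.05 cm
RCF = 1.118 × 10⁻⁵ × r × N²
RCF_original = 1.118 × 10⁻⁵ × 4.05 × (67550)² = 1.118 × 10⁻⁵ × 4.05 × 4,563,002,500 ≈ 206,608.2 × g
Target RCF = 0.75 × 206,608.2 ≈ 154,956.2 × g
Your rotor: r = 60 mm / 2 = 30 mm = 3 cm
154,956.2 = 1.118 × 10⁻⁵ × 3 × N²
N² = 154,956.2 / (3.354 × 10⁻⁵) = 4,620,041,741
N ≈ √4,620,041,741 ≈ 67,970.9

≈ 67950 RPM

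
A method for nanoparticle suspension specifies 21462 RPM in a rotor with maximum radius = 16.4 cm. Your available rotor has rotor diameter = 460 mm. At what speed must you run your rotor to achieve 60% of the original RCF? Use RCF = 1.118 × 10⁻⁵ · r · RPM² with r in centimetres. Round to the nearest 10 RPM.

≈ 14040 RPM

RCF_original = 1.118 × 10⁻⁵ × 16.4 × (21462)² = 1.118 × 10⁻⁵ × 16.4 × 460,617,444 ≈ 84,455.1 × g
Target RCF = 0.6 × 84,455.1 ≈ 50,673.1 × g
Your rotor: r = 460 mm / 2 = 230 mm = 23 cm
50,673.1 = 1.118 × 10⁻⁵ × 23 × N²
N² = 50,673.1 / (25.714 × 10⁻⁵) = 197,064,245
N ≈ √197,064,245 ≈ 14,038.0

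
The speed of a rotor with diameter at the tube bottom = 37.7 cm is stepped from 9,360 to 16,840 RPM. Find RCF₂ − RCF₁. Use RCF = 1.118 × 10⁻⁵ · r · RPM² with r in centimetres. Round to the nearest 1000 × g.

≈ 41000 g

r = 37.7 / 2 = 18.85 cm
RCF₁ = 1.118 × 10⁻⁵ × 18.85 × (9360)² = 1.118 × 10⁻⁵ × 18.85 × 87,609,600 ≈ 18,463.1 × g
RCF₂ = 1.118 × 10⁻⁵ × 18.85 × (16840)² = 1.118 × 10⁻⁵ × 18.85 × 283,585,600 ≈ 59,763.7 × g
Increase = 59,763.7 − 18,463.1 = 41,300.6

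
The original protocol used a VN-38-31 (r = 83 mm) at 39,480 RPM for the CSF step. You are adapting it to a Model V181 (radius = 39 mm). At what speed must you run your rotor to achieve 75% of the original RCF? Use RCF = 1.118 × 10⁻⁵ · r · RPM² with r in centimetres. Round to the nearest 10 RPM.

49880 RPM

Original rotor: r = 83 mm = 8.3 cm
RCF_original = 1.118 × 10⁻⁵ × 8.3 × (39480)² = 1.118 × 10⁻⁵ × 8.3 × 1,558,670,400 ≈ 144,635.3 × g
Target RCF = 0.75 × 144,635.3 ≈ 108,476.5 × g
Your rotor: r = 39 mm = 3.9 cm
108,476.5 = 1.118 × 10⁻⁵ × 3.9 × N²
N² = 108,476.5 / (4.3602 × 10⁻⁵) = 2,487,878,996
N ≈ √2,487,878,996 ≈ 49,878.6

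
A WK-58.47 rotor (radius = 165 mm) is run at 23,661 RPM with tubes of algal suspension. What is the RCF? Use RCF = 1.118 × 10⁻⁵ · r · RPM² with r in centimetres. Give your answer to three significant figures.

r = 165 mm = 16.5 cm
RCF = 1.118 × 10⁻⁵ × r × N²
RCF = 1.118 × 10⁻⁵ × 16.5 × (23661)² = 1.118 × 10⁻⁵ × 16.5 × 559,842,921 ≈ 103,274.2 × g

103000 × g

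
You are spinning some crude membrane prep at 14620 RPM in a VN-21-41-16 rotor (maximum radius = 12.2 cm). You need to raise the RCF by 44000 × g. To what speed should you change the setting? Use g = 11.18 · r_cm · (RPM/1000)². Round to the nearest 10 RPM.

N₂ ≈ 23160 RPM

Current RCF = 11.18 × 12.2 × (14.62)² = 11.18 × 12.2 × 213.7444 ≈ 29,153.9 × g
Target RCF = 29,153.9 + 44,000 = 73,153.9 × g
(N/1000)² = 73,153.9 / 136.396 = 536.3346
N = 1000 × √536.3346 ≈ 23,158.9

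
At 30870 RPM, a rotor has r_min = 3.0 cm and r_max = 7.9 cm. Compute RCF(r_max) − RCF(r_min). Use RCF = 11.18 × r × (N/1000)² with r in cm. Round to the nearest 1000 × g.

RCF_max = 11.18 × 7.9 × (30.87)² = 11.18 × 7.9 × 952.9569 ≈ 84,167.1 × g
RCF_min = 11.18 × 3 × (30.87)² = 11.18 × 3 × 952.9569 ≈ 31,962.2 × g
ΔRCF = 84,167.1 − 31,962.2 = 52,204.9

52000 g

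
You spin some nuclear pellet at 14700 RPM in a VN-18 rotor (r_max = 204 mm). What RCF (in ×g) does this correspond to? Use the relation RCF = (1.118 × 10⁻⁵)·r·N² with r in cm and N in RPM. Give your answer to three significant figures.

r = 204 mm = 20.4 cm
RCF = 1.118 × 10⁻⁵ × r × N²
RCF = 1.118 × 10⁻⁵ × 20.4 × (14700)² = 1.118 × 10⁻⁵ × 20.4 × 216,090,000 ≈ 49,284.1 × g

RCF ≈ 49300 ×g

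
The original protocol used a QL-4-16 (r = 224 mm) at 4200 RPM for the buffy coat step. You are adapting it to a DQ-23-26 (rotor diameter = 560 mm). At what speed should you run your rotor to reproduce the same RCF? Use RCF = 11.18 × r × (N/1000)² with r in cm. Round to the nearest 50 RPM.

≈ 3750 RPM

Original rotor: r = 224 mm = 22.4 cm
RCF_original = 11.18 × 22.4 × (4.2)² = 11.18 × 22.4 × 17.64 ≈ 4,417.6 × g
Your rotor: r = 560 mm / 2 = 280 mm = 28 cm
4,417.6 = 11.18 × 28 × (N/1000)²
(N/1000)² = 4,417.6 / 313.04 = 14.11193
N = 1000 × √14.11193 ≈ 3,756.6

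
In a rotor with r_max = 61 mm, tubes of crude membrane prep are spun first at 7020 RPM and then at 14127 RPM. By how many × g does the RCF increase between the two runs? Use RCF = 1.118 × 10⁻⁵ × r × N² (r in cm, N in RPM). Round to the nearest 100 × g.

10200 × g

r = 61 mm = 6.1 cm
RCF₁ = 1.118 × 10⁻⁵ × 6.1 × (7020)² = 1.118 × 10⁻⁵ × 6.1 × 49,280,400 ≈ 3,360.8 × g
RCF₂ = 1.118 × 10⁻⁵ × 6.1 × (14127)² = 1.118 × 10⁻⁵ × 6.1 × 199,572,129 ≈ 13,610.4 × g
Increase = 13,610.4 − 3,360.8 = 10,249.6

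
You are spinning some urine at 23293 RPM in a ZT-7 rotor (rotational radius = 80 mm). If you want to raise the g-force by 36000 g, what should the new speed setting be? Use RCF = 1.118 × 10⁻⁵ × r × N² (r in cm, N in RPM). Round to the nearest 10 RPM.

r = 80 mm = 8.0 cm
Current RCF = 1.118 × 10⁻⁵ × 8 × (23293)² = 1.118 × 10⁻⁵ × 8 × 542,563,849 ≈ 48,526.9 × g
Target RCF = 48,526.9 + 36,000 = 84,526.9 × g
N² = 84,526.9 / (8.944 × 10⁻⁵) = 945,068,202
N ≈ √945,068,202 ≈ 30,742.0

30740 RPM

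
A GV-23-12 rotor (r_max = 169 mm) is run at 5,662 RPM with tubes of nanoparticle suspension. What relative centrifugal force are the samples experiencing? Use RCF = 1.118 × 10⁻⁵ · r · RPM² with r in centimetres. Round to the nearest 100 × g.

6100 × g

r = 169 mm = 16.9 cm
RCF = 1.118 × 10⁻⁵ × 16.9 × (5662)² = 1.118 × 10⁻⁵ × 16.9 × 32,058,244 ≈ 6,057.1 × g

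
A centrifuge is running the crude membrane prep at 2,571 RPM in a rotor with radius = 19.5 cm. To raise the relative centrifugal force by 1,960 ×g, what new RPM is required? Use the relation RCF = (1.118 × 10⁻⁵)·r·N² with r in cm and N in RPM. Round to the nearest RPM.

Current RCF = 1.118 × 10⁻⁵ × 19.5 × (2571)² = 1.118 × 10⁻⁵ × 19.5 × 6,610,041 ≈ 1,441.1 × g
Target RCF = 1,441.1 + 1,960 = 3,401.1 × g
N² = 3,401.1 / (21.801 × 10⁻⁵) = 15,600,661
N ≈ √15,600,661 ≈ 3,949.8

≈ 3950 RPM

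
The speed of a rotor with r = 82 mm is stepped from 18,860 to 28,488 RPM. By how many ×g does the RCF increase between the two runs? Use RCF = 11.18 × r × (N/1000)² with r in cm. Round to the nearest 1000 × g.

r = 82 mm = 8.2 cm
RCF₁ = 11.18 × 8.2 × (18.86)² = 11.18 × 8.2 × 355.6996 ≈ 32,609.1 × g
RCF₂ = 11.18 × 8.2 × (28.488)² = 11.18 × 8.2 × 811.566144 ≈ 74,401.1 × g
Increase = 74,401.1 − 32,609.1 = 41,792

42000 ×g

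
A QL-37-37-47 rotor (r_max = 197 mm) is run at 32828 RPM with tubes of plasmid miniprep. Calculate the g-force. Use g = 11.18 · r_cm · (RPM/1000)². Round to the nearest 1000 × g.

237000 × g

r = 197 mm = 19.7 cm
RCF = 11.18 × r × (N/1000)²
RCF = 11.18 × 19.7 × (32.828)² = 11.18 × 19.7 × 1,077.677584 ≈ 237,354.2 × g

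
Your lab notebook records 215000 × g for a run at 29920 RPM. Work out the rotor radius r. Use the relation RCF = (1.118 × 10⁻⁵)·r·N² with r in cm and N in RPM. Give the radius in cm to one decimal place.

21.5 cm

RCF = 1.118 × 10⁻⁵ × r × N²
215000 = 1.118 × 10⁻⁵ × r × (29920)²
r = 215000 / (1.118 × 10⁻⁵ × 895,206,400) = 215000 / 10008.41 ≈ 21.482 cm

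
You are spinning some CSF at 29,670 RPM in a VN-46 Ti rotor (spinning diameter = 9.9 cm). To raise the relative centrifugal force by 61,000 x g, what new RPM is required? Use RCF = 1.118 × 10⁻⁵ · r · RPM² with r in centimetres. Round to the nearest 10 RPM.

N₂ ≈ 44530 RPM

r = 9.9 / 2 = 4.95 cm
Current RCF = 1.118 × 10⁻⁵ × 4.95 × (29670)² = 1.118 × 10⁻⁵ × 4.95 × 880,308,900 ≈ 48,717.2 × g
Target RCF = 48,717.2 + 61,000 = 109,717.2 × g
N² = 109,717.2 / (5.5341 × 10⁻⁵) = 1,982,566,271
N ≈ √1,982,566,271 ≈ 44,526.0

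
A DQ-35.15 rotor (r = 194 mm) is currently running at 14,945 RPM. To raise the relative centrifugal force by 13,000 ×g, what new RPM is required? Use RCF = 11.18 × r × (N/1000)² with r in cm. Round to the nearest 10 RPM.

≈ 16830 RPM

r = 194 mm = 19.4 cm
Current RCF = 11.18 × 19.4 × (14.945)² = 11.18 × 19.4 × 223.353025 ≈ 48,443.5 × g
Target RCF = 48,443.5 + 13,000 = 61,443.5 × g
(N/1000)² = 61,443.5 / 216.892 = 283.2908
N = 1000 × √283.2908 ≈ 16,831.2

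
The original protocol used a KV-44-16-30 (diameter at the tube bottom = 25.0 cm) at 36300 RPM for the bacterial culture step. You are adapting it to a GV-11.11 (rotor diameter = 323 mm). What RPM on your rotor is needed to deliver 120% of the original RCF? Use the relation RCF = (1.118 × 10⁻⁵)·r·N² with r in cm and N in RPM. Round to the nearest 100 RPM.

Original rotor: r = 25.0 / 2 = 12.5 cm
RCF_original = 1.118 × 10⁻⁵ × 12.5 × (36300)² = 1.118 × 10⁻⁵ × 12.5 × 1,317,690,000 ≈ 184,147.2 × g
Target RCF = 1.2 × 184,147.2 ≈ 220,976.6 × g
Your rotor: r = 323 mm / 2 = 161.5 mm = 16.15 cm
220,976.6 = 1.118 × 10⁻⁵ × 16.15 × N²
N² = 220,976.6 / (18.0557 × 10⁻⁵) = 1,223,860,609
N ≈ √1,223,860,609 ≈ 34,983.7

35000 RPM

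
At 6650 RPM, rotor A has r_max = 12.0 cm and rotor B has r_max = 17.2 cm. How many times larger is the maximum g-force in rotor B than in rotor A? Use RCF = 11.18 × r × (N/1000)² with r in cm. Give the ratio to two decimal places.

1.43

At fixed N, RCF ∝ r, so RCF_B/RCF_A = r_B/r_A = 17.2 / 12.0 = 1.4333.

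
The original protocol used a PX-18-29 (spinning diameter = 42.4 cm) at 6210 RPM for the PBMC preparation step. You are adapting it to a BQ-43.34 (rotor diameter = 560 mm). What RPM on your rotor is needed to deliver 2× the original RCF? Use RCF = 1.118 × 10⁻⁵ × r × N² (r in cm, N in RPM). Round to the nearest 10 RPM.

Original rotor: r = 42.4 / 2 = 21.2 cm
RCF_original = 1.118 × 10⁻⁵ × 21.2 × (6210)² = 1.118 × 10⁻⁵ × 21.2 × 38,564,100 ≈ 9,140.3 × g
Target RCF = 2 × 9,140.3 ≈ 18,280.6 × g
Your rotor: r = 560 mm / 2 = 280 mm = 28 cm
18,280.6 = 1.118 × 10⁻⁵ × 28 × N²
N² = 18,280.6 / (31.304 × 10⁻⁵) = 58,397,010
N ≈ √58,397,010 ≈ 7,641.8

≈ 7640 RPM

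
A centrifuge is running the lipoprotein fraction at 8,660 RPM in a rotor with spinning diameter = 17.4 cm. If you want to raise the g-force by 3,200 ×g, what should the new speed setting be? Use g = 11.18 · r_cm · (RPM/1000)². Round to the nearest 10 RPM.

10390 RPM

r = 17.4 / 2 = 8.7 cm
Current RCF = 11.18 × 8.7 × (8.66)² = 11.18 × 8.7 × 74.9956 ≈ 7,294.5 × g
Target RCF = 7,294.5 + 3,200 = 10,494.5 × g
(N/1000)² = 10,494.5 / 97.266 = 107.8948
N = 1000 × √107.8948 ≈ 10,387.2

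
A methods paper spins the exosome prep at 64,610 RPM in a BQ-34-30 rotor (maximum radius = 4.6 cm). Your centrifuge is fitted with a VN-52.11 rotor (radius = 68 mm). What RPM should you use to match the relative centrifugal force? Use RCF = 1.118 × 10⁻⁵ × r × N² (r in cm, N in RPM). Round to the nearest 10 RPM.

RCF_original = 1.118 × 10⁻⁵ × 4.6 × (64610)² = 1.118 × 10⁻⁵ × 4.6 × 4,174,452,100 ≈ 214,683.7 × g
Your rotor: r = 68 mm = 6.8 cm
214,683.7 = 1.118 × 10⁻⁵ × 6.8 × N²
N² = 214,683.7 / (7.6024 × 10⁻⁵) = 2,823,893,770
N ≈ √2,823,893,770 ≈ 53,140.3

≈ 53140 RPM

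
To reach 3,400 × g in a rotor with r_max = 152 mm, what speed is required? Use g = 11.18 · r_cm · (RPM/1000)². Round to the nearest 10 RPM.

r = 152 mm = 15.2 cm
3,400 = 11.18 × 15.2 × (N/1000)²
(N/1000)² = 3,400 / 169.936 = 20.00753
N = 1000 × √20.00753 ≈ 4,473.0

4470 RPM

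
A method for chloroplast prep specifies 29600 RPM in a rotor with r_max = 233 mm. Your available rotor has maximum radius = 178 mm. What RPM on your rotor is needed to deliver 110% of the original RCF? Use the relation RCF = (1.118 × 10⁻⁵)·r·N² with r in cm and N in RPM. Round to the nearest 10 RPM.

Original rotor: r = 233 mm = 23.3 cm
RCF = 1.118 × 10⁻⁵ × r × N²
RCF_original = 1.118 × 10⁻⁵ × 23.3 × (29600)² = 1.118 × 10⁻⁵ × 23.3 × 876,160,000 ≈ 228,234.4 × g
Target RCF = 1.1 × 228,234.4 ≈ 251,057.8 × g
Your rotor: r = 178 mm = 17.8 cm
251,057.8 = 1.118 × 10⁻⁵ × 17.8 × N²
N² = 251,057.8 / (19.9004 × 10⁻⁵) = 1,261,571,627
N ≈ √1,261,571,627 ≈ 35,518.6

35520 RPM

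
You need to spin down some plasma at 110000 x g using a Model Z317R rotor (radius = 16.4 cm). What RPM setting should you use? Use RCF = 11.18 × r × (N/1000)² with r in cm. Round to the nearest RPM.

N ≈ 24494 RPM

110,000 = 11.18 × 16.4 × (N/1000)²
(N/1000)² = 110,000 / 183.352 = 599.9389
N = 1000 × √599.9389 ≈ 24,493.7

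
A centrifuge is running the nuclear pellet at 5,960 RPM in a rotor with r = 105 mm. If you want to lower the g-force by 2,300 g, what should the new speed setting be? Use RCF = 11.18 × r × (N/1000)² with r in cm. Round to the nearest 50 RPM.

r = 105 mm = 10.5 cm
Current RCF = 11.18 × 10.5 × (5.96)² = 11.18 × 10.5 × 35.5216 ≈ 4,169.9 × g
Target RCF = 4,169.9 − 2,300 = 1,869.9 × g
(N/1000)² = 1,869.9 / 117.39 = 15.92895
N = 1000 × √15.92895 ≈ 3,991.1

N₂ ≈ 4000 RPM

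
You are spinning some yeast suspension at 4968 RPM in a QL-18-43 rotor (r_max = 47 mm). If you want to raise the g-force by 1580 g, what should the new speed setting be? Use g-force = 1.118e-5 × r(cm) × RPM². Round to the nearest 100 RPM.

r = 47 mm = 4.7 cm
Current RCF = 1.118 × 10⁻⁵ × 4.7 × (4968)² = 1.118 × 10⁻⁵ × 4.7 × 24,681,024 ≈ 1,296.9 × g
Target RCF = 1,296.9 + 1,580 = 2,876.9 × g
N² = 2,876.9 / (5.2546 × 10⁻⁵) = 54,750,124
N ≈ √54,750,124 ≈ 7,399.3

N₂ ≈ 7400 RPM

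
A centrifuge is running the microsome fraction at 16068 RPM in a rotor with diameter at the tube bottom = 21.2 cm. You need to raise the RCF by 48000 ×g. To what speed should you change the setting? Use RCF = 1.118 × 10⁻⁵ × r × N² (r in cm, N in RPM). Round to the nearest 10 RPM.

r = 21.2 / 2 = 10.6 cm
Current RCF = 1.118 × 10⁻⁵ × 10.6 × (16068)² = 1.118 × 10⁻⁵ × 10.6 × 258,180,624 ≈ 30,596.5 × g
Target RCF = 30,596.5 + 48,000 = 78,596.5 × g
N² = 78,596.5 / (11.8508 × 10⁻⁵) = 663,216,829
N ≈ √663,216,829 ≈ 25,753.0

N₂ ≈ 25750 RPM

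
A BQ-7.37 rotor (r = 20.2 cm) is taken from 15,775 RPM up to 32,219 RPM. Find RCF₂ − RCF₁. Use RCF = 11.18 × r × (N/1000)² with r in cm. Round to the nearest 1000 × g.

RCF₁ = 11.18 × 20.2 × (15.775)² = 11.18 × 20.2 × 248.850625 ≈ 56,199.4 × g
RCF₂ = 11.18 × 20.2 × (32.219)² = 11.18 × 20.2 × 1,038.063961 ≈ 234,432.2 × g
Increase = 234,432.2 − 56,199.4 = 178,232.8

≈ 178000 x g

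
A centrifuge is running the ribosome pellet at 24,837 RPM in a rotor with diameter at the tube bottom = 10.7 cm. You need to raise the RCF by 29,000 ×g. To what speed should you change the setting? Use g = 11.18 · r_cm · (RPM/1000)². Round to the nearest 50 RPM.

r = 10.7 / 2 = 5.35 cm
Current RCF = 11.18 × 5.35 × (24.837)² = 11.18 × 5.35 × 616.876569 ≈ 36,897.2 × g
Target RCF = 36,897.2 + 29,000 = 65,897.2 × g
(N/1000)² = 65,897.2 / 59.813 = 1101.72
N = 1000 × √1101.72 ≈ 33,192.2

33200 RPM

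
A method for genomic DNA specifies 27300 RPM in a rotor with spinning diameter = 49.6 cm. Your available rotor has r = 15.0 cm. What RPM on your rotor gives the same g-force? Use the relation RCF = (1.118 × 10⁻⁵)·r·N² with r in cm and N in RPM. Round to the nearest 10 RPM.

Original rotor: r = 49.6 / 2 = 24.8 cm
RCF = 1.118 × 10⁻⁵ × r × N²
RCF_original = 1.118 × 10⁻⁵ × 24.8 × (27300)² = 1.118 × 10⁻⁵ × 24.8 × 745,290,000 ≈ 206,642.1 × g
206,642.1 = 1.118 × 10⁻⁵ × 15 × N²
N² = 206,642.1 / (16.77 × 10⁻⁵) = 1,232,212,880
N ≈ √1,232,212,880 ≈ 35,102.9

≈ 35100 RPM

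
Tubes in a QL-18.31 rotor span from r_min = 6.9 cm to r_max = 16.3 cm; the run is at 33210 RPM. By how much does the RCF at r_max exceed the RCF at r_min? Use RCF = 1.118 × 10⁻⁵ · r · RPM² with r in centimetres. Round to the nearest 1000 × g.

RCF_max = 1.118 × 10⁻⁵ × 16.3 × (33210)² = 1.118 × 10⁻⁵ × 16.3 × 1,102,904,100 ≈ 200,986.6 × g
RCF_min = 1.118 × 10⁻⁵ × 6.9 × (33210)² = 1.118 × 10⁻⁵ × 6.9 × 1,102,904,100 ≈ 85,080.2 × g
ΔRCF = 200,986.6 − 85,080.2 = 115,906.4

ΔRCF ≈ 116000 × g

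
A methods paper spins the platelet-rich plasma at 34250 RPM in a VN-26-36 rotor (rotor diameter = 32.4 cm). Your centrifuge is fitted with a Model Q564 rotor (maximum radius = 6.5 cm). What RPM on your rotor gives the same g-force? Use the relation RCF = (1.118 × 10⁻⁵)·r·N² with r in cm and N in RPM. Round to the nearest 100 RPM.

Original rotor: r = 32.4 / 2 = 16.2 cm
RCF_original = 1.118 × 10⁻⁵ × 16.2 × (34250)² = 1.118 × 10⁻⁵ × 16.2 × 1,173,062,500 ≈ 212,460.4 × g
212,460.4 = 1.118 × 10⁻⁵ × 6.5 × N²
N² = 212,460.4 / (7.267 × 10⁻⁵) = 2,923,632,861
N ≈ √2,923,632,861 ≈ 54,070.6

≈ 54100 RPM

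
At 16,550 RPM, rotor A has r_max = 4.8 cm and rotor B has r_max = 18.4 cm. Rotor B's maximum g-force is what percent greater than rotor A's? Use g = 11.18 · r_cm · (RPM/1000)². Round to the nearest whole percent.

At equal RPM, RCF scales linearly with r: ratio = 18.4 / 4.8 = 3.8333.
So rotor B delivers 283.3% more g-force.

283%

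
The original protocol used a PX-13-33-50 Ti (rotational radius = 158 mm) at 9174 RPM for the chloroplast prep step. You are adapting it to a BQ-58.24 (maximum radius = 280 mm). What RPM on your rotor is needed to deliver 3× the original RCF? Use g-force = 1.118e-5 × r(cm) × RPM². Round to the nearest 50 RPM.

≈ 11950 RPM

Original rotor: r = 158 mm = 15.8 cm
RCF_original = 1.118 × 10⁻⁵ × 15.8 × (9174)² = 1.118 × 10⁻⁵ × 15.8 × 84,162,276 ≈ 14,866.8 × g
Target RCF = 3 × 14,866.8 ≈ 44,600.4 × g
Your rotor: r = 280 mm = 28.0 cm
44,600.4 = 1.118 × 10⁻⁵ × 28 × N²
N² = 44,600.4 / (31.304 × 10⁻⁵) = 142,475,083
N ≈ √142,475,083 ≈ 11,936.3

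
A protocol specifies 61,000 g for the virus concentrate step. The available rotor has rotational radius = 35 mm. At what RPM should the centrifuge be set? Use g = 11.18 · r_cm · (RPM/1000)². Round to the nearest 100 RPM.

39500 RPM

r = 35 mm = 3.5 cm
61,000 = 11.18 × 3.5 × (N/1000)²
(N/1000)² = 61,000 / 39.13 = 1558.906
N = 1000 × √1558.906 ≈ 39,483.0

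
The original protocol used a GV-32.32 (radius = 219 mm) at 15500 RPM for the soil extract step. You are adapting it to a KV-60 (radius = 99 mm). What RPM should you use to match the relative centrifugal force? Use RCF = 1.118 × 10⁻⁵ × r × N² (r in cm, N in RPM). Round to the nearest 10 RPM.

Original rotor: r = 219 mm = 21.9 cm
RCF_original = 1.118 × 10⁻⁵ × 21.9 × (15500)² = 1.118 × 10⁻⁵ × 21.9 × 240,250,000 ≈ 58,823.3 × g
Your rotor: r = 99 mm = 9.9 cm
58,823.3 = 1.118 × 10⁻⁵ × 9.9 × N²
N² = 58,823.3 / (11.0682 × 10⁻⁵) = 531,462,207
N ≈ √531,462,207 ≈ 23,053.5

≈ 23050 RPM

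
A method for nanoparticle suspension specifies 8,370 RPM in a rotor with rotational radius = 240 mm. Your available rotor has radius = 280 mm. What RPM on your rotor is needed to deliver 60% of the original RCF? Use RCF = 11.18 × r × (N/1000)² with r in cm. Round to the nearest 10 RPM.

≈ 6000 RPM

Original rotor: r = 240 mm = 24.0 cm
RCF = 11.18 × r × (N/1000)²
RCF_original = 11.18 × 24 × (8.37)² = 11.18 × 24 × 70.0569 ≈ 18,797.7 × g
Target RCF = 0.6 × 18,797.7 ≈ 11,278.6 × g
Your rotor: r = 280 mm = 28.0 cm
11,278.6 = 11.18 × 28 × (N/1000)²
(N/1000)² = 11,278.6 / 313.04 = 36.02926
N = 1000 × √36.02926 ≈ 6,002.4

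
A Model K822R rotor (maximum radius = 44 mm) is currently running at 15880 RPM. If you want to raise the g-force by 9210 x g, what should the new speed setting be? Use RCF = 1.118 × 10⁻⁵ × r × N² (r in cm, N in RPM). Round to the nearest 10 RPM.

r = 44 mm = 4.4 cm
Current RCF = 1.118 × 10⁻⁵ × 4.4 × (15880)² = 1.118 × 10⁻⁵ × 4.4 × 252,174,400 ≈ 12,405 × g
Target RCF = 12,405 + 9,210 = 21,615 × g
N² = 21,615 / (4.9192 × 10⁻⁵) = 439,400,716
N ≈ √439,400,716 ≈ 20,961.9

20960 RPM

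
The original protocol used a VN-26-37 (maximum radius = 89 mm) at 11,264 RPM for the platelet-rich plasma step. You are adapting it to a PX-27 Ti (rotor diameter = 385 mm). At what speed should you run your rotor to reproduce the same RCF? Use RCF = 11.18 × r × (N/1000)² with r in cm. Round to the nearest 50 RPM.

Original rotor: r = 89 mm = 8.9 cm
RCF_original = 11.18 × 8.9 × (11.264)² = 11.18 × 8.9 × 126.877696 ≈ 12,624.6 × g
Your rotor: r = 385 mm / 2 = 192.5 mm = 19.25 cm
12,624.6 = 11.18 × 19.25 × (N/1000)²
(N/1000)² = 12,624.6 / 215.215 = 58.66041
N = 1000 × √58.66041 ≈ 7,659.0

7650 RPM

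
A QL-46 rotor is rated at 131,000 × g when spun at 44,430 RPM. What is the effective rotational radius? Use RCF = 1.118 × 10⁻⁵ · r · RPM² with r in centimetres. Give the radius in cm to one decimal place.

5.9 cm

131000 = 1.118 × 10⁻⁵ × r × (44430)²
r = 131000 / (1.118 × 10⁻⁵ × 1,974,024,900) = 131000 / 22069.6 ≈ 5.936 cm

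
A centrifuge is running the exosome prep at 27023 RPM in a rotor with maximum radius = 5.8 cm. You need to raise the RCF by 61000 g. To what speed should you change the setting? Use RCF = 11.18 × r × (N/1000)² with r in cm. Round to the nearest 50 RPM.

Current RCF = 11.18 × 5.8 × (27.023)² = 11.18 × 5.8 × 730.242529 ≈ 47,351.8 × g
Target RCF = 47,351.8 + 61,000 = 108,351.8 × g
(N/1000)² = 108,351.8 / 64.844 = 1670.961
N = 1000 × √1670.961 ≈ 40,877.4

≈ 40900 RPM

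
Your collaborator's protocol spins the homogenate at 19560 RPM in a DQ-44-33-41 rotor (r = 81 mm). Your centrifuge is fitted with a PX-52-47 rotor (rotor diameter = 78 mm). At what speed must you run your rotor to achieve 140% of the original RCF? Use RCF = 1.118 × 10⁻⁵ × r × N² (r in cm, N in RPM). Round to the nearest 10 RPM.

Original rotor: r = 81 mm = 8.1 cm
RCF_original = 1.118 × 10⁻⁵ × 8.1 × (19560)² = 1.118 × 10⁻⁵ × 8.1 × 382,593,600 ≈ 34,646.9 × g
Target RCF = 1.4 × 34,646.9 ≈ 48,505.7 × g
Your rotor: r = 78 mm / 2 = 39 mm = 3.9 cm
48,505.7 = 1.118 × 10⁻⁵ × 3.9 × N²
N² = 48,505.7 / (4.3602 × 10⁻⁵) = 1,112,465,025
N ≈ √1,112,465,025 ≈ 33,353.6

≈ 33350 RPM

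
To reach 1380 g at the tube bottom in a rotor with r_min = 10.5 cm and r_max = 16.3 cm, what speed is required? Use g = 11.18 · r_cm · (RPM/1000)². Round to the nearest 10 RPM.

Use r_max = 16.3 cm.
RCF = 11.18 × r × (N/1000)²
1,380 = 11.18 × 16.3 × (N/1000)²
(N/1000)² = 1,380 / 182.234 = 7.572681
N = 1000 × √7.572681 ≈ 2,751.9

≈ 2750 RPM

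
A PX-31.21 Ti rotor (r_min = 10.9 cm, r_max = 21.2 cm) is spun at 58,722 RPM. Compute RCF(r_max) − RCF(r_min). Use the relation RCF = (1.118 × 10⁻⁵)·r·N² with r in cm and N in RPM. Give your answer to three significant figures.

≈ 397000 × g

ΔRCF = 1.118 × 10⁻⁵ × (r_max − r_min) × N² = 1.118 × 10⁻⁵ × 10.3 × 3,448,273,284 ≈ 397,082.5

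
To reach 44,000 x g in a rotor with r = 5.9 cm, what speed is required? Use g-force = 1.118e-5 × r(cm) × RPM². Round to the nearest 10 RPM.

≈ 25830 RPM

44,000 = 1.118 × 10⁻⁵ × 5.9 × N²
N² = 44,000 / (6.5962 × 10⁻⁵) = 667,050,726
N ≈ √667,050,726 ≈ 25,827.3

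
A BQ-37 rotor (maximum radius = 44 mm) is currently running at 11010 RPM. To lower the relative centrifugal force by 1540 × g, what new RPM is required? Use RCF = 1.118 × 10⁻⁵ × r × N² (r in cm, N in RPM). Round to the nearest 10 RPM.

r = 44 mm = 4.4 cm
Current RCF = 1.118 × 10⁻⁵ × 4.4 × (11010)² = 1.118 × 10⁻⁵ × 4.4 × 121,220,100 ≈ 5,963.1 × g
Target RCF = 5,963.1 − 1,540 = 4,423.1 × g
N² = 4,423.1 / (4.9192 × 10⁻⁵) = 89,915,027
N ≈ √89,915,027 ≈ 9,482.4

9480 RPM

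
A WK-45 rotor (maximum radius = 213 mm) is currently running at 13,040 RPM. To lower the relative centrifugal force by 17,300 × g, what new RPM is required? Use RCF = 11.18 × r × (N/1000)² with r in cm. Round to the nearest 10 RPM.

N₂ ≈ 9870 RPM

r = 213 mm = 21.3 cm
Current RCF = 11.18 × 21.3 × (13.04)² = 11.18 × 21.3 × 170.0416 ≈ 40,492.7 × g
Target RCF = 40,492.7 − 17,300 = 23,192.7 × g
(N/1000)² = 23,192.7 / 238.134 = 97.39348
N = 1000 × √97.39348 ≈ 9,868.8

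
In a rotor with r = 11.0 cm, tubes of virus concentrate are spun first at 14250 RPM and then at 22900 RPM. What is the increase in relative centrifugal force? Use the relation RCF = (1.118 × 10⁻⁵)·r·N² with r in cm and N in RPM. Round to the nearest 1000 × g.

40000 g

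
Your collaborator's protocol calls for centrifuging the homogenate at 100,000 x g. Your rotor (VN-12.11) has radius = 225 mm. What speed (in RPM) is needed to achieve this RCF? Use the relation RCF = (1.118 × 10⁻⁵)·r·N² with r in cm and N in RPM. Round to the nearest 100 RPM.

N ≈ 19900 RPM

r = 225 mm = 22.5 cm
RCF = 1.118 × 10⁻⁵ × r × N²
100,000 = 1.118 × 10⁻⁵ × 22.5 × N²
N² = 100,000 / (25.155 × 10⁻⁵) = 397,535,281
N ≈ √397,535,281 ≈ 19,938.3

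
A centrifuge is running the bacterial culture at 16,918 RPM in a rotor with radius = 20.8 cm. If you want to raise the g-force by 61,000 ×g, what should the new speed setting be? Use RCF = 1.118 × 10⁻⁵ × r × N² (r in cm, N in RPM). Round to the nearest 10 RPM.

Current RCF = 1.118 × 10⁻⁵ × 20.8 × (16918)² = 1.118 × 10⁻⁵ × 20.8 × 286,218,724 ≈ 66,558.4 × g
Target RCF = 66,558.4 + 61,000 = 127,558.4 × g
N² = 127,558.4 / (23.2544 × 10⁻⁵) = 548,534,471
N ≈ √548,534,471 ≈ 23,420.8

23420 RPM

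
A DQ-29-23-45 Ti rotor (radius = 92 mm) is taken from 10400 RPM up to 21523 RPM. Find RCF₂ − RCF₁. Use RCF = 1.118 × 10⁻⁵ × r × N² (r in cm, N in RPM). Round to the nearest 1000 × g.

≈ 37000 g

r = 92 mm = 9.2 cm
RCF₁ = 1.118 × 10⁻⁵ × 9.2 × (10400)² = 1.118 × 10⁻⁵ × 9.2 × 108,160,000 ≈ 11,124.9 × g
RCF₂ = 1.118 × 10⁻⁵ × 9.2 × (21523)² = 1.118 × 10⁻⁵ × 9.2 × 463,239,529 ≈ 47,647 × g
Increase = 47,647 − 11,124.9 = 36,522.1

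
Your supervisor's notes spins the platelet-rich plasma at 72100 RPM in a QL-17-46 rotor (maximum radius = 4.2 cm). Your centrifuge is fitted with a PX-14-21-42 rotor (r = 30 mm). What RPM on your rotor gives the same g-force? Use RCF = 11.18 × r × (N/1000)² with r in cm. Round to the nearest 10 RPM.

≈ 85310 RPM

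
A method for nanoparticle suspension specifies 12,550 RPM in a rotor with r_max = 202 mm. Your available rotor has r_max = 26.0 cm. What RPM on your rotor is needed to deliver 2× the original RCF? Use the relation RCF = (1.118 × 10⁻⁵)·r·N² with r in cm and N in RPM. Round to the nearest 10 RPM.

Original rotor: r = 202 mm = 20.2 cm
RCF_original = 1.118 × 10⁻⁵ × 20.2 × (12550)² = 1.118 × 10⁻⁵ × 20.2 × 157,502,500 ≈ 35,569.7 × g
Target RCF = 2 × 35,569.7 ≈ 71,139.4 × g
71,139.4 = 1.118 × 10⁻⁵ × 26 × N²
N² = 71,139.4 / (29.068 × 10⁻⁵) = 244,734,416
N ≈ √244,734,416 ≈ 15,644.0

≈ 15640 RPM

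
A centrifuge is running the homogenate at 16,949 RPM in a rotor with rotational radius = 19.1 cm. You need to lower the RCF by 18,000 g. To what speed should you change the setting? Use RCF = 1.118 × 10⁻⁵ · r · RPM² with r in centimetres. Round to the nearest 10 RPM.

Current RCF = 1.118 × 10⁻⁵ × 19.1 × (16949)² = 1.118 × 10⁻⁵ × 19.1 × 287,268,601 ≈ 61,342.8 × g
Target RCF = 61,342.8 − 18,000 = 43,342.8 × g
N² = 43,342.8 / (21.3538 × 10⁻⁵) = 202,974,646
N ≈ √202,974,646 ≈ 14,246.9

14250 RPM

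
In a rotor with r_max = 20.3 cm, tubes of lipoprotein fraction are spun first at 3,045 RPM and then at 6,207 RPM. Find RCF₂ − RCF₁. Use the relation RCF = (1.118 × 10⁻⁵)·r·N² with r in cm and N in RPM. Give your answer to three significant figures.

≈ 6640 x g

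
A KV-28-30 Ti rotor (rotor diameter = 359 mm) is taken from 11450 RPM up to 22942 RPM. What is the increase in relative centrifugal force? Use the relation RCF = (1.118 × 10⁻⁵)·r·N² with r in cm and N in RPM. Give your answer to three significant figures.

79300 ×g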